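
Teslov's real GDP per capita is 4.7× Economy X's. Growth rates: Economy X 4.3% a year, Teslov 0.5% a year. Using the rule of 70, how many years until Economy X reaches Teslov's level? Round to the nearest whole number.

Economy X gains on Teslov at 4.3% − 0.5% = 3.8 points a year.
At that relative rate the gap halves every 70/3.8 ≈ 18.42 years.
A 4.7× gap takes log₂(4.7) ≈ 2.23 halvings to close: 2.23 × 18.42 ≈ 41 years.

41 years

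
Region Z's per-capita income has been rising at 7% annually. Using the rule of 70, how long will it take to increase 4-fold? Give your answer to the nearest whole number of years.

Doubling time ≈ 70/7 = 10.00 years.
Getting to 4× needs 2 doublings: 2 × 10.00 ≈ 20 years.

about 20 years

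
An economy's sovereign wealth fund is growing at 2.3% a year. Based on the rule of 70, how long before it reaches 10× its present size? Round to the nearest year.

Doubling time ≈ 70/2.3 = 30.43 years.
10× is log₂ 10 ≈ 3.32 doublings, so ≈ 3.32 × 30.43 = 101 years.

around 101 years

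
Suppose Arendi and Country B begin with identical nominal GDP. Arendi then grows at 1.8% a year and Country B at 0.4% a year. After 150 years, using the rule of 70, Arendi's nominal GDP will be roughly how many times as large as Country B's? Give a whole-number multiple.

Only the 1.4-point difference matters.
70/1.4 ≈ 50.00 years per doubling of the ratio; 150 years gives 3.00 doublings, so ≈ 8×.

about 8 times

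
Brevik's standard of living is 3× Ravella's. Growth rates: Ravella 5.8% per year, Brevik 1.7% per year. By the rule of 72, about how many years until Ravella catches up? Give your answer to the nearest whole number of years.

The growth-rate gap is 5.8% − 1.7% = 4.1 percentage points.
So the ratio between them halves every 72/4.1 ≈ 17.56 years.
A 3× gap takes log₂(3) ≈ 1.58 halvings to close: 1.58 × 17.56 ≈ 28 years.

about 28 years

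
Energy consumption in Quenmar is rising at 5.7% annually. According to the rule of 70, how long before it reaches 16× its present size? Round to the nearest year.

approximately 49 years

At 5.7% it doubles every 70/5.7 ≈ 12.28 years.
Getting to 16× needs 4 doublings: 4 × 12.28 ≈ 49 years.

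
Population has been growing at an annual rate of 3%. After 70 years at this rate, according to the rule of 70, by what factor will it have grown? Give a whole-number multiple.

Doubling time ≈ 70/3 = 23.33 years.
70/23.33 ≈ 3 doublings, so about 2^3 = 8×.

roughly 8 times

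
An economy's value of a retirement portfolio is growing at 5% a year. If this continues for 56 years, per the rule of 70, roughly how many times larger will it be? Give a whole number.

70/5 ≈ 14.00 years per doubling.
56 years fits 4 doublings: 2^4 = 16.

roughly 16 times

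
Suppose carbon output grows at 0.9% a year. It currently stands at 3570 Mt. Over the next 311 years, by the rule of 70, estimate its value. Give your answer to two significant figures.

Doubling time ≈ 70/0.9 = 77.78 years.
311 years is 311/77.78 ≈ 4.00 doublings, a factor of 2^4.00 ≈ 16.00.
3570 × 16.00 ≈ 57000 Mt.

about 57000 Mt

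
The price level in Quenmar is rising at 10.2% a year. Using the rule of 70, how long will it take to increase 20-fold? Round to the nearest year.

At 10.2% it doubles every 70/10.2 ≈ 6.86 years.
Reaching 20× takes log₂(20) ≈ 4.32 doublings.
4.32 × 6.86 ≈ 30 years.

about 30 years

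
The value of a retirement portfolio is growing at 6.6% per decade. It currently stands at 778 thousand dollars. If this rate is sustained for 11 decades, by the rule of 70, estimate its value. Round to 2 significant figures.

≈ 1600 thousand dollars

It doubles every 70/6.6 ≈ 10.61 decades, so 11 decades is 1.04 doublings.
2^1.04 ≈ 2.06; 778 × 2.06 ≈ 1600 thousand dollars.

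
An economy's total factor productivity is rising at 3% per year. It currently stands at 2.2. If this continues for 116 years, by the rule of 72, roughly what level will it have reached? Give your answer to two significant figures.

≈ 63

It doubles every 72/3 ≈ 24.00 years, so 116 years is 4.83 doublings.
2^4.83 ≈ 28.44; 2.2 × 28.44 ≈ 63.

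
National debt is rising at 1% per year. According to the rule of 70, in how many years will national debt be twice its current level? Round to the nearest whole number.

70/1 ≈ 70.00, so it doubles roughly every 70 years.

70 years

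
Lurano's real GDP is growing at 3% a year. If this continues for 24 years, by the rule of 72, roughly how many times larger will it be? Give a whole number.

Doubling time ≈ 72/3 = 24.00 years.
24/24.00 ≈ 1 doubling, so about 2^1 = 2×.

roughly 2 times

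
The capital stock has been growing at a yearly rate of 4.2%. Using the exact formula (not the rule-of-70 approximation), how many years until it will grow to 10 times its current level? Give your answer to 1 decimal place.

56.0 years

t = ln(10) / ln(1 + 0.042) = 2.3026 / 0.041142 ≈ 55.97.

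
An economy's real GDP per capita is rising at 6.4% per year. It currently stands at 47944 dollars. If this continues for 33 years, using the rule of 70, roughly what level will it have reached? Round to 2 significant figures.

Doubling time ≈ 70/6.4 = 10.94 years.
33 years is 33/10.94 ≈ 3.02 doublings, a factor of 2^3.02 ≈ 8.11.
47944 × 8.11 ≈ 390000 dollars.

around 390000 dollars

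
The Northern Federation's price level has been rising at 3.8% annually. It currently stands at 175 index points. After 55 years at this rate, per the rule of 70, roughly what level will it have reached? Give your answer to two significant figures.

approximately 1400 index points

It doubles every 70/3.8 ≈ 18.42 years, so 55 years is 2.99 doublings.
2^2.99 ≈ 7.94; 175 × 7.94 ≈ 1400 index points.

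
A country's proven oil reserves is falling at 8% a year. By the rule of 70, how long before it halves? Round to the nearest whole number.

roughly 9 years

Falling at 8%, it halves about every 70/8 = 8.75 years.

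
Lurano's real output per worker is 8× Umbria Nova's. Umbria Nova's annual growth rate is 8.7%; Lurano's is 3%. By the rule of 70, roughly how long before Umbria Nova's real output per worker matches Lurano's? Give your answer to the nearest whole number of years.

≈ 37 years

What matters is the difference: 5.7 pp.
Rule of 70 on the gap: the ratio halves every 70/5.7 ≈ 12.28 years.
An 8× gap closes after 3 halvings: 3 × 12.28 ≈ 37 years.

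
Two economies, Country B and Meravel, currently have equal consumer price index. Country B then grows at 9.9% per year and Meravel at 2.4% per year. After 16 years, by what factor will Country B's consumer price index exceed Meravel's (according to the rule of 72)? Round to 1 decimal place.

roughly 3.2 times

Rate gap = 9.9% − 2.4% = 7.5 points.
The ratio doubles every 72/7.5 ≈ 9.60 years.
16/9.60 ≈ 1.67 doublings → ratio ≈ 2^1.67 ≈ 3.2.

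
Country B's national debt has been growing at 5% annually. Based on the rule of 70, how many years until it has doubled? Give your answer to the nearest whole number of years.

70/5 ≈ 14.00, so it doubles roughly every 14 years.

approximately 14 years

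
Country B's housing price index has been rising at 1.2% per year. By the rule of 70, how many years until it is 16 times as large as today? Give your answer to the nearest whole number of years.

At 1.2% it doubles every 70/1.2 ≈ 58.33 years.
16 = 2^4, so 4 doublings → 233 years.

≈ 233 years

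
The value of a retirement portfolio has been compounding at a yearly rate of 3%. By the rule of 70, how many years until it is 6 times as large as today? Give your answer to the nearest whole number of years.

around 60 years

Doubling time ≈ 70/3 = 23.33 years.
6× is log₂ 6 ≈ 2.58 doublings, so ≈ 2.58 × 23.33 = 60 years.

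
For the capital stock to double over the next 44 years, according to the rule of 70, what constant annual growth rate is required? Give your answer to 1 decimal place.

roughly 1.6%

70 / 44 ≈ 1.59, so about 1.6% annually.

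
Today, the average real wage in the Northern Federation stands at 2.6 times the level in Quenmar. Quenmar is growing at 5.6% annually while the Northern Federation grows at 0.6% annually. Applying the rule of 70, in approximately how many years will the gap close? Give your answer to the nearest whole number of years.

Quenmar gains on the Northern Federation at 5.6% − 0.6% = 5 points a year.
At that relative rate the gap halves every 70/5 ≈ 14.00 years.
A 2.6 times gap takes log₂(2.6) ≈ 1.38 halvings to close: 1.38 × 14.00 ≈ 19 years.

around 19 years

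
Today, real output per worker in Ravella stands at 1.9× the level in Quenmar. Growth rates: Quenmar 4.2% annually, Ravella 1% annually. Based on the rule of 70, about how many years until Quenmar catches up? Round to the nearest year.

≈ 20 years

What matters is the difference: 3.2 pp.
Rule of 70 on the gap: the ratio halves every 70/3.2 ≈ 21.88 years.
A 1.9× gap takes log₂(1.9) ≈ 0.93 halvings to close: 0.93 × 21.88 ≈ 20 years.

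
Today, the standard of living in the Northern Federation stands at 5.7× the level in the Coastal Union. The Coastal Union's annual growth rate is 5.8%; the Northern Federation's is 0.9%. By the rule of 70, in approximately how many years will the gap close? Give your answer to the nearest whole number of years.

The growth-rate gap is 5.8% − 0.9% = 4.9 percentage points.
So the ratio between them halves every 70/4.9 ≈ 14.29 years.
A 5.7× gap takes log₂(5.7) ≈ 2.51 halvings to close: 2.51 × 14.29 ≈ 36 years.

approximately 36 years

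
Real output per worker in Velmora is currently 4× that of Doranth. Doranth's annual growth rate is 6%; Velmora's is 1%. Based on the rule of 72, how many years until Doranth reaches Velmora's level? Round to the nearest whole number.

roughly 29 years

The growth-rate gap is 6% − 1% = 5 percentage points.
So the ratio between them halves every 72/5 ≈ 14.40 years.
A 4× gap closes after 2 halvings: 2 × 14.40 ≈ 29 years.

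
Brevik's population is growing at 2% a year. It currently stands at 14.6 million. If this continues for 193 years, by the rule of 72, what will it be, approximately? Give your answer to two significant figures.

It doubles every 72/2 ≈ 36.00 years, so 193 years is 5.36 doublings.
2^5.36 ≈ 41.07; 14.6 × 41.07 ≈ 600 million.

around 600 million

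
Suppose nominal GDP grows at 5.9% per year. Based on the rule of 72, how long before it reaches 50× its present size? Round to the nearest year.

Doubling time ≈ 72/5.9 = 12.20 years.
50× is log₂ 50 ≈ 5.64 doublings, so ≈ 5.64 × 12.20 = 69 years.

69 years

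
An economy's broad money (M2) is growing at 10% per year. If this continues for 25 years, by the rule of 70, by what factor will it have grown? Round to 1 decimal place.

11.9 times

Doubling time ≈ 70/10 = 7.00 years.
25 years / 7.00 ≈ 3.57 doublings → factor 2^3.57 ≈ 11.9.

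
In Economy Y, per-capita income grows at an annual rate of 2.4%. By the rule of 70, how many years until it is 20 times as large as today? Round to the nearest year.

Doubling time ≈ 70/2.4 = 29.17 years.
Reaching 20× takes log₂(20) ≈ 4.32 doublings.
4.32 × 29.17 ≈ 126 years.

126 years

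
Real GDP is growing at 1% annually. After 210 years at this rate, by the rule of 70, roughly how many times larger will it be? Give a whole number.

70/1 ≈ 70.00 years per doubling.
210 years fits 3 doublings: 2^3 = 8.

≈ 8 times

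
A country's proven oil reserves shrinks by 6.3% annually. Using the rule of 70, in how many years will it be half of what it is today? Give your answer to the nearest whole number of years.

11 years

Halving time ≈ 70 / 6.3 = 11.11 → 11 years.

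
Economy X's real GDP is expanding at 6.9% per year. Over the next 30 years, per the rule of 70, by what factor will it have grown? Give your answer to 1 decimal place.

≈ 7.8 times

Doubling time ≈ 70/6.9 = 10.14 years.
30 years / 10.14 ≈ 2.96 doublings → factor 2^2.96 ≈ 7.8.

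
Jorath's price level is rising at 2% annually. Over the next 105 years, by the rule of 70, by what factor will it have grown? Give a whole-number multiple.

8 times

70/2 ≈ 35.00 years per doubling.
105 years fits 3 doublings: 2^3 = 8.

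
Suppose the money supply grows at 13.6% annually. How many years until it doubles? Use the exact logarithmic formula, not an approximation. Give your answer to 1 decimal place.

t = ln(2) / ln(1 + 0.136) = 0.6931 / 0.127513 ≈ 5.44.

5.4 years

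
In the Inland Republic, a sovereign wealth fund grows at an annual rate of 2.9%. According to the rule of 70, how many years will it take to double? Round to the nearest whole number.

At 2.9%, doubling takes about 70/2.9 = 24.14 years.

about 24 years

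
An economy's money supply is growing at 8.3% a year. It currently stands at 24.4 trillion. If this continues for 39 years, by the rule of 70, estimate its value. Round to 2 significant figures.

600 trillion

Doubling time ≈ 70/8.3 = 8.43 years.
39 years is 39/8.43 ≈ 4.63 doublings, a factor of 2^4.63 ≈ 24.76.
24.4 × 24.76 ≈ 600 trillion.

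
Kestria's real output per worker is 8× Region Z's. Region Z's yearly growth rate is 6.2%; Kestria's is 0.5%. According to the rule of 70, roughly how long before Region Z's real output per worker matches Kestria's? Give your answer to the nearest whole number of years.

The growth-rate gap is 6.2% − 0.5% = 5.7 percentage points.
So the ratio between them halves every 70/5.7 ≈ 12.28 years.
An 8× gap closes after 3 halvings: 3 × 12.28 ≈ 37 years.

approximately 37 years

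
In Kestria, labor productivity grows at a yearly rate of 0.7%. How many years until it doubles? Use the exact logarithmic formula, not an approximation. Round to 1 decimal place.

t = ln(2) / ln(1 + 0.007) = 0.6931 / 0.006976 ≈ 99.35.

99.4 years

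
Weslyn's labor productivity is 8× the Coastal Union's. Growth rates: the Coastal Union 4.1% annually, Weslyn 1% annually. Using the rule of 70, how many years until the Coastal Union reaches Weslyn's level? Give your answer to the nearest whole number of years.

The growth-rate gap is 4.1% − 1% = 3.1 percentage points.
So the ratio between them halves every 70/3.1 ≈ 22.58 years.
An 8× gap closes after 3 halvings: 3 × 22.58 ≈ 68 years.

68 years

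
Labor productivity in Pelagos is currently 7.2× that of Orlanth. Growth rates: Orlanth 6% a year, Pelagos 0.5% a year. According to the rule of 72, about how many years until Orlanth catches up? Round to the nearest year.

around 37 years

The growth-rate gap is 6% − 0.5% = 5.5 percentage points.
So the ratio between them halves every 72/5.5 ≈ 13.09 years.
A 7.2× gap takes log₂(7.2) ≈ 2.85 halvings to close: 2.85 × 13.09 ≈ 37 years.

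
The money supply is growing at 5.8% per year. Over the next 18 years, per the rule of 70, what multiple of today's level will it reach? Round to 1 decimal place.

≈ 2.8 times

Doubling time ≈ 70/5.8 = 12.07 years.
18 years / 12.07 ≈ 1.49 doublings → factor 2^1.49 ≈ 2.8.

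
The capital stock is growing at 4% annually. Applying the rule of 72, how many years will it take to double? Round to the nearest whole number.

18 years

At 4%, doubling takes about 72/4 = 18.00 years.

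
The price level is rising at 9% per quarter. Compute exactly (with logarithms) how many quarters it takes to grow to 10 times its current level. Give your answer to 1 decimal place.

26.7 quarters

t = ln(10) / ln(1 + 0.09) = 2.3026 / 0.086178 ≈ 26.72.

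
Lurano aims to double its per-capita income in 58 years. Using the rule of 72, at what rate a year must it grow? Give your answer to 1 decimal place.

about 1.2%

72 / 58 ≈ 1.24, so about 1.2% a year.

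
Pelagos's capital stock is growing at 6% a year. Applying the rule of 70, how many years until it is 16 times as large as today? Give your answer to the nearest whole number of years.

47 years

At 6% it doubles every 70/6 ≈ 11.67 years.
16× is 4 doublings, so 4 × 11.67 ≈ 47 years.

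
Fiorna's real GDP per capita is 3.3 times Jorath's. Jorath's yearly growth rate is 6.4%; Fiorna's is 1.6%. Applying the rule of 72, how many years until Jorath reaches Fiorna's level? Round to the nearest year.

Jorath gains on Fiorna at 6.4% − 1.6% = 4.8 points a year.
At that relative rate the gap halves every 72/4.8 ≈ 15.00 years.
A 3.3 times gap takes log₂(3.3) ≈ 1.72 halvings to close: 1.72 × 15.00 ≈ 26 years.

roughly 26 years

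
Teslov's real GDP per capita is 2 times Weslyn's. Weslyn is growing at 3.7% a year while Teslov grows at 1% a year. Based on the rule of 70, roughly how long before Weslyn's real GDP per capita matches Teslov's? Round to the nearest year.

What matters is the difference: 2.7 pp.
Rule of 70 on the gap: the ratio halves every 70/2.7 ≈ 25.93 years.
A 2 times gap closes after 1 halving: 1 × 25.93 ≈ 26 years.

approximately 26 years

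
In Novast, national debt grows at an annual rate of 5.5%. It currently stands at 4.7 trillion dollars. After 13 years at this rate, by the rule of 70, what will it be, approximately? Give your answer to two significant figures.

It doubles every 70/5.5 ≈ 12.73 years, so 13 years is 1.02 doublings.
2^1.02 ≈ 2.03; 4.7 × 2.03 ≈ 9.5 trillion dollars.

roughly 9.5 trillion dollars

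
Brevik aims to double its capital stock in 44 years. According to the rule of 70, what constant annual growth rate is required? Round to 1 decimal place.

70 / 44 ≈ 1.59, so about 1.6% a year.

approximately 1.6% a year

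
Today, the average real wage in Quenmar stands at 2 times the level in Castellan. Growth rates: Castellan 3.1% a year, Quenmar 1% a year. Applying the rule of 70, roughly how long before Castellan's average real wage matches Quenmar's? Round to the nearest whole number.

Castellan gains on Quenmar at 3.1% − 1% = 2.1 points a year.
At that relative rate the gap halves every 70/2.1 ≈ 33.33 years.
A 2 times gap closes after 1 halving: 1 × 33.33 ≈ 33 years.

roughly 33 years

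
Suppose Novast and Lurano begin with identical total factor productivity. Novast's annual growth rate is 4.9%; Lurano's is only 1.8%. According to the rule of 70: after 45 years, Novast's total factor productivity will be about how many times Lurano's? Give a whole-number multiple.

about 4 times

Only the 3.1-point difference matters.
70/3.1 ≈ 22.58 years per doubling of the ratio; 45 years gives 1.99 doublings, so ≈ 4×.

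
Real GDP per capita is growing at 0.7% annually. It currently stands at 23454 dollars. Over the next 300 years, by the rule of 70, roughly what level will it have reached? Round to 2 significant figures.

It doubles every 70/0.7 ≈ 100.00 years, so 300 years is 3.00 doublings.
2^3.00 ≈ 8.00; 23454 × 8.00 ≈ 190000 dollars.

about 190000 dollars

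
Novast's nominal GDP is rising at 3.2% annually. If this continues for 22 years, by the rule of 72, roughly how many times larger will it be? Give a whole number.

2 times

At 3.2% one doubling takes ≈ 22.50 years; 22 years is 1 of them, so ×2.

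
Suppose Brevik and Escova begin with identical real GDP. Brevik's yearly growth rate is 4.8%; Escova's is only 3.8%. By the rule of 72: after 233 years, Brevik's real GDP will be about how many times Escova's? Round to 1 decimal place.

roughly 9.4 times

Brevik pulls ahead at 1 pp per year, so the ratio doubles every 72/1 ≈ 72.00 years.
In 233 years that's 3.24 doublings: 2^3.24 ≈ 9.4.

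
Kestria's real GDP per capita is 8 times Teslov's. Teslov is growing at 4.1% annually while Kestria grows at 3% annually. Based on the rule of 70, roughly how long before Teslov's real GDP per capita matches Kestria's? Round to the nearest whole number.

about 191 years

The growth-rate gap is 4.1% − 3% = 1.1 percentage points.
So the ratio between them halves every 70/1.1 ≈ 63.64 years.
An 8 times gap closes after 3 halvings: 3 × 63.64 ≈ 191 years.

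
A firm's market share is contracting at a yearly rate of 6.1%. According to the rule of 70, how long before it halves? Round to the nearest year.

approximately 11 years

The rule works in reverse for decay: 70/6.1 ≈ 11.48 years to halve.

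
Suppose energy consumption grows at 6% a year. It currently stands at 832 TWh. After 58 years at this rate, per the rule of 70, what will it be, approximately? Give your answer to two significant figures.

roughly 26000 TWh

Doubling time ≈ 70/6 = 11.67 years.
58 years is 58/11.67 ≈ 4.97 doublings, a factor of 2^4.97 ≈ 31.34.
832 × 31.34 ≈ 26000 TWh.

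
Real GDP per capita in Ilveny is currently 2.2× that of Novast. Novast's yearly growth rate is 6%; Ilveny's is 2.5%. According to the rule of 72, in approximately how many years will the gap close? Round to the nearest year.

about 23 years

What matters is the difference: 3.5 pp.
Rule of 72 on the gap: the ratio halves every 72/3.5 ≈ 20.57 years.
A 2.2× gap takes log₂(2.2) ≈ 1.14 halvings to close: 1.14 × 20.57 ≈ 23 years.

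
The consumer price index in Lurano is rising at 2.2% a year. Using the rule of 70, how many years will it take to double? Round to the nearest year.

approximately 32 years

70/2.2 ≈ 31.82, so it doubles roughly every 32 years.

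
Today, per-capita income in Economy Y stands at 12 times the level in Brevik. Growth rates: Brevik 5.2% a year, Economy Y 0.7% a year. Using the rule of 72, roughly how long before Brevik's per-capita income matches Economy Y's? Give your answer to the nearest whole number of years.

Brevik gains on Economy Y at 5.2% − 0.7% = 4.5 points a year.
At that relative rate the gap halves every 72/4.5 ≈ 16.00 years.
A 12 times gap takes log₂(12) ≈ 3.58 halvings to close: 3.58 × 16.00 ≈ 57 years.

approximately 57 years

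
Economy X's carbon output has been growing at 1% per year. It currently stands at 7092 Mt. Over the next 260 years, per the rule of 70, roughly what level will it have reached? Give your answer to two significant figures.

It doubles every 70/1 ≈ 70.00 years, so 260 years is 3.71 doublings.
2^3.71 ≈ 13.09; 7092 × 13.09 ≈ 93000 Mt.

≈ 93000 Mt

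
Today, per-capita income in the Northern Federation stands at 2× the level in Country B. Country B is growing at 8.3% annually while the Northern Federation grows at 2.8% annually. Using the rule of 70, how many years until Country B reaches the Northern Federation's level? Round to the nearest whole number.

about 13 years

What matters is the difference: 5.5 pp.
Rule of 70 on the gap: the ratio halves every 70/5.5 ≈ 12.73 years.
A 2× gap closes after 1 halving: 1 × 12.73 ≈ 13 years.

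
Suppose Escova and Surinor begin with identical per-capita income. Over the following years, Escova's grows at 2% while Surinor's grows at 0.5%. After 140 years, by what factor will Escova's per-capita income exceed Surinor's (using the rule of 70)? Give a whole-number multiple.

roughly 8 times

Only the 1.5-point difference matters.
70/1.5 ≈ 46.67 years per doubling of the ratio; 140 years gives 3.00 doublings, so ≈ 8×.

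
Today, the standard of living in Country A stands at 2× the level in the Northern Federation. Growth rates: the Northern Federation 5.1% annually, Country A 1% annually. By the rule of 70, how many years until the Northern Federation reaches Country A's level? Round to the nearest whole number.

the Northern Federation gains on Country A at 5.1% − 1% = 4.1 points a year.
At that relative rate the gap halves every 70/4.1 ≈ 17.07 years.
A 2× gap closes after 1 halving: 1 × 17.07 ≈ 17 years.

around 17 years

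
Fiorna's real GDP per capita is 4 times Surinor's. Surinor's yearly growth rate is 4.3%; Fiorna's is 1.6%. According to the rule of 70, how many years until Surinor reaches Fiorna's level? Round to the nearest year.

What matters is the difference: 2.7 pp.
Rule of 70 on the gap: the ratio halves every 70/2.7 ≈ 25.93 years.
A 4 times gap closes after 2 halvings: 2 × 25.93 ≈ 52 years.

approximately 52 years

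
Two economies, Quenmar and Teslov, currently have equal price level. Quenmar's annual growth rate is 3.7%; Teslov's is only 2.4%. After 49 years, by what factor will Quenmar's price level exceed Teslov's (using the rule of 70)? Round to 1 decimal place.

Only the 1.3-point difference matters.
70/1.3 ≈ 53.85 years per doubling of the ratio; 49 years gives 0.91 doublings, so ≈ 1.9×.

about 1.9 times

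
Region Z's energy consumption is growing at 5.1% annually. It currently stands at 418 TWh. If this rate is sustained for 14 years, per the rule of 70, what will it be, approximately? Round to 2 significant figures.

Doubling time ≈ 70/5.1 = 13.73 years.
14 years is 14/13.73 ≈ 1.02 doublings, a factor of 2^1.02 ≈ 2.03.
418 × 2.03 ≈ 850 TWh.

approximately 850 TWh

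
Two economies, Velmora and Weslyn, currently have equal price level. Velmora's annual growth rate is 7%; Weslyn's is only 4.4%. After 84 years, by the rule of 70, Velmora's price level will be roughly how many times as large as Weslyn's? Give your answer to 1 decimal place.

approximately 8.7 times

Rate gap = 7% − 4.4% = 2.6 points.
The ratio doubles every 70/2.6 ≈ 26.92 years.
84/26.92 ≈ 3.12 doublings → ratio ≈ 2^3.12 ≈ 8.7.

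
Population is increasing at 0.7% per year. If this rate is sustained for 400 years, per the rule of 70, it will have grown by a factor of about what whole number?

approximately 16 times

70/0.7 ≈ 100.00 years per doubling.
400 years fits 4 doublings: 2^4 = 16.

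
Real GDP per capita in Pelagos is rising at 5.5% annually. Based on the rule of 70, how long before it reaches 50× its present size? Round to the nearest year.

At 5.5% it doubles every 70/5.5 ≈ 12.73 years.
50× is log₂ 50 ≈ 5.64 doublings, so ≈ 5.64 × 12.73 = 72 years.

about 72 years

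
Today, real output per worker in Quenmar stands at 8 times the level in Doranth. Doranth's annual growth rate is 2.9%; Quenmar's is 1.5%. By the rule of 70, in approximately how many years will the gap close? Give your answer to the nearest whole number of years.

approximately 150 years

What matters is the difference: 1.4 pp.
Rule of 70 on the gap: the ratio halves every 70/1.4 ≈ 50.00 years.
An 8 times gap closes after 3 halvings: 3 × 50.00 ≈ 150 years.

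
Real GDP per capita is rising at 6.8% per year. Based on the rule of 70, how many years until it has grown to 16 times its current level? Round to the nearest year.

Doubling time ≈ 70/6.8 = 10.29 years.
16 = 2^4, so 4 doublings → 41 years.

approximately 41 years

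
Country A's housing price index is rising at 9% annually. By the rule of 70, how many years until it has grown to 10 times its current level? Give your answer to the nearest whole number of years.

At 9% it doubles every 70/9 ≈ 7.78 years.
10× is log₂ 10 ≈ 3.32 doublings, so ≈ 3.32 × 7.78 = 26 years.

around 26 years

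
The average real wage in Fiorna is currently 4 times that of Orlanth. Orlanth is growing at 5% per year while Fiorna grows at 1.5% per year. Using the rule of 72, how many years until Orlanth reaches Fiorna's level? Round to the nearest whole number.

The growth-rate gap is 5% − 1.5% = 3.5 percentage points.
So the ratio between them halves every 72/3.5 ≈ 20.57 years.
A 4 times gap closes after 2 halvings: 2 × 20.57 ≈ 41 years.

approximately 41 years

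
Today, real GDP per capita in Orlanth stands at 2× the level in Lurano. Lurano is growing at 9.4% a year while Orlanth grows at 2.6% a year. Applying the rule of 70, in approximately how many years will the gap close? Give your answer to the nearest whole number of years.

10 years

Lurano gains on Orlanth at 9.4% − 2.6% = 6.8 points a year.
At that relative rate the gap halves every 70/6.8 ≈ 10.29 years.
A 2× gap closes after 1 halving: 1 × 10.29 ≈ 10 years.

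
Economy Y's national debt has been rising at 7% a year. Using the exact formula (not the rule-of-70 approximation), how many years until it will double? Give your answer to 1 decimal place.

t = ln(2) / ln(1 + 0.07) = 0.6931 / 0.067659 ≈ 10.24.

10.2 years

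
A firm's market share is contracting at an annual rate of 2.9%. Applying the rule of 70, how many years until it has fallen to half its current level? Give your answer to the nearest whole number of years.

The rule works in reverse for decay: 70/2.9 ≈ 24.14 years to halve.

24 years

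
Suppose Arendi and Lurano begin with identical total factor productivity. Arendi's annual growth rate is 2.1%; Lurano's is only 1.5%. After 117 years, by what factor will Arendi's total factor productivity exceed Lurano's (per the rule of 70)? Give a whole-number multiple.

Rate gap = 2.1% − 1.5% = 0.6 points.
The ratio doubles every 70/0.6 ≈ 116.67 years.
117/116.67 ≈ 1.00 doublings → ratio ≈ 2^1.00 ≈ 2.

2 times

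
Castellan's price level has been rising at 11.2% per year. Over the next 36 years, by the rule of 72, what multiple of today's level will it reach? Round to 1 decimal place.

Doubling time ≈ 72/11.2 = 6.43 years.
36 years / 6.43 ≈ 5.60 doublings → factor 2^5.60 ≈ 48.5.

about 48.5 times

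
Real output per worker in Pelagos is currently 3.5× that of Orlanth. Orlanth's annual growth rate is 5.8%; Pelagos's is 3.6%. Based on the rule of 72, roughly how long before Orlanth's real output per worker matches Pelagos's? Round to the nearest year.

about 59 years

The growth-rate gap is 5.8% − 3.6% = 2.2 percentage points.
So the ratio between them halves every 72/2.2 ≈ 32.73 years.
A 3.5× gap takes log₂(3.5) ≈ 1.81 halvings to close: 1.81 × 32.73 ≈ 59 years.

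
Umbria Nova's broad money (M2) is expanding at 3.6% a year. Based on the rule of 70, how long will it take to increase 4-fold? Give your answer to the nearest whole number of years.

One doubling takes 70/3.6 = 19.44 years.
4 = 2^2, so 2 doublings → 39 years.

around 39 years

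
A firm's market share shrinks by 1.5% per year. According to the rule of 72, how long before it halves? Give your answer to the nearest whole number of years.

Halving time ≈ 72 / 1.5 = 48.00 → 48 years.

roughly 48 years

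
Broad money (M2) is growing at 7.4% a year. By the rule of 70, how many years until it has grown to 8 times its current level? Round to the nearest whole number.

One doubling takes 70/7.4 = 9.46 years.
8× is 3 doublings, so 3 × 9.46 ≈ 28 years.

around 28 years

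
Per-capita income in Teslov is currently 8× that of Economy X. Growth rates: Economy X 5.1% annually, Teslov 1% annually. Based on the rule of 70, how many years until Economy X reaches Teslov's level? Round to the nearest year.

Economy X gains on Teslov at 5.1% − 1% = 4.1 points a year.
At that relative rate the gap halves every 70/4.1 ≈ 17.07 years.
An 8× gap closes after 3 halvings: 3 × 17.07 ≈ 51 years.

about 51 years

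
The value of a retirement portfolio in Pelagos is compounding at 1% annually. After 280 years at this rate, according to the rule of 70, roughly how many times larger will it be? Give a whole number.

Doubling time ≈ 70/1 = 70.00 years.
280/70.00 ≈ 4 doublings, so about 2^4 = 16×.

roughly 16 times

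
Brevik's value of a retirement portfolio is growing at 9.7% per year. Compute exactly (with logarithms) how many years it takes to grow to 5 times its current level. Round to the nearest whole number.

t = ln(5) / ln(1 + 0.097) = 1.6094 / 0.092579 ≈ 17.38.
≈ 17 years.

17 years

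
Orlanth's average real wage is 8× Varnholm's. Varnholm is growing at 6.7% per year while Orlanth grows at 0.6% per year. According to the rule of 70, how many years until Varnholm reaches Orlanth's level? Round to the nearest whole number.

around 34 years

The growth-rate gap is 6.7% − 0.6% = 6.1 percentage points.
So the ratio between them halves every 70/6.1 ≈ 11.48 years.
An 8× gap closes after 3 halvings: 3 × 11.48 ≈ 34 years.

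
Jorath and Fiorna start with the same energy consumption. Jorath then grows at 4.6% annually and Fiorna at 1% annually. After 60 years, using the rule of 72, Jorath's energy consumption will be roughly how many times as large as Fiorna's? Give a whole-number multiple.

Only the 3.6-point difference matters.
72/3.6 ≈ 20.00 years per doubling of the ratio; 60 years gives 3.00 doublings, so ≈ 8×.

around 8 times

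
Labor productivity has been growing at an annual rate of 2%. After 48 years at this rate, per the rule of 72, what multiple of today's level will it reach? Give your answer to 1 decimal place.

Doubling time ≈ 72/2 = 36.00 years.
48 years / 36.00 ≈ 1.33 doublings → factor 2^1.33 ≈ 2.5.

2.5 times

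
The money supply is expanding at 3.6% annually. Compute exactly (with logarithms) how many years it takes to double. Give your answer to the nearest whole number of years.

t = ln(2) / ln(1 + 0.036) = 0.6931 / 0.035367 ≈ 19.60.
≈ 20 years.

20 years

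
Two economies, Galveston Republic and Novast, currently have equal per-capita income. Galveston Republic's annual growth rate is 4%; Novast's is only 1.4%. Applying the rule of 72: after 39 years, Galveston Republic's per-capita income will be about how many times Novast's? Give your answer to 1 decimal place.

Only the 2.6-point difference matters.
72/2.6 ≈ 27.69 years per doubling of the ratio; 39 years gives 1.41 doublings, so ≈ 2.7×.

≈ 2.7 times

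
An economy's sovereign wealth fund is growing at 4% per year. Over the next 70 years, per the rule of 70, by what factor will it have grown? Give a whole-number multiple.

Doubling time ≈ 70/4 = 17.50 years.
70/17.50 ≈ 4 doublings, so about 2^4 = 16×.

approximately 16 times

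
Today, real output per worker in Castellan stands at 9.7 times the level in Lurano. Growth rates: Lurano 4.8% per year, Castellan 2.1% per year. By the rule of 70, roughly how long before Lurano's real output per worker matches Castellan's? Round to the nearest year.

roughly 85 years

What matters is the difference: 2.7 pp.
Rule of 70 on the gap: the ratio halves every 70/2.7 ≈ 25.93 years.
A 9.7 times gap takes log₂(9.7) ≈ 3.28 halvings to close: 3.28 × 25.93 ≈ 85 years.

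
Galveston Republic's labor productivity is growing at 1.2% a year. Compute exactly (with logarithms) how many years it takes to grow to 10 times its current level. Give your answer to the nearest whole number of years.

193 years

t = ln(10) / ln(1 + 0.012) = 2.3026 / 0.011929 ≈ 193.03.
≈ 193 years.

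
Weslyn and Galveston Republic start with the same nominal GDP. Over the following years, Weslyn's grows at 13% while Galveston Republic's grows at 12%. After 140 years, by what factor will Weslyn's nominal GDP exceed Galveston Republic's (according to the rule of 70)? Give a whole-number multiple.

Only the 1-point difference matters.
70/1 ≈ 70.00 years per doubling of the ratio; 140 years gives 2.00 doublings, so ≈ 4×.

around 4 times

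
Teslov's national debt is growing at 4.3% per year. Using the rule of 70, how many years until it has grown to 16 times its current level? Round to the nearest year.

At 4.3% it doubles every 70/4.3 ≈ 16.28 years.
Getting to 16× needs 4 doublings: 4 × 16.28 ≈ 65 years.

around 65 years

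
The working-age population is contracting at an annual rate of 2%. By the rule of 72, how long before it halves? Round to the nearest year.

36 years

Halving time ≈ 72 / 2 = 36.00 → 36 years.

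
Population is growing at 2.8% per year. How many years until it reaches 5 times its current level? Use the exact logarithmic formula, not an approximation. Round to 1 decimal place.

t = ln(5) / ln(1 + 0.028) = 1.6094 / 0.027615 ≈ 58.28.

58.3 years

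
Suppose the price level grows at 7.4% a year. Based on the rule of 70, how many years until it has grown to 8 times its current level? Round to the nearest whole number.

≈ 28 years

At 7.4% it doubles every 70/7.4 ≈ 9.46 years.
8× is 3 doublings, so 3 × 9.46 ≈ 28 years.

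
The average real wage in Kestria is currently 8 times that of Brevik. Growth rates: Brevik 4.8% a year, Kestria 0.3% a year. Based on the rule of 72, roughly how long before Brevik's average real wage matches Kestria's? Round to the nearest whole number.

approximately 48 years

The growth-rate gap is 4.8% − 0.3% = 4.5 percentage points.
So the ratio between them halves every 72/4.5 ≈ 16.00 years.
An 8 times gap closes after 3 halvings: 3 × 16.00 ≈ 48 years.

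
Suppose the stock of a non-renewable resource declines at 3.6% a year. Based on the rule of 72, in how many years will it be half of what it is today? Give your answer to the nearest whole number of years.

approximately 20 years

Halving time ≈ 72 / 3.6 = 20.00 → 20 years.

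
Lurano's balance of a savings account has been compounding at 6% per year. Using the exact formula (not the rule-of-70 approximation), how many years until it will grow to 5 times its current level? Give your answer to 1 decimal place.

t = ln(5) / ln(1 + 0.06) = 1.6094 / 0.058269 ≈ 27.62.

27.6 years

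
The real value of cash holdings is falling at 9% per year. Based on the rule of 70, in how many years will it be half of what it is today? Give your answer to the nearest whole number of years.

Halving time ≈ 70 / 9 = 7.78 → 8 years.

approximately 8 years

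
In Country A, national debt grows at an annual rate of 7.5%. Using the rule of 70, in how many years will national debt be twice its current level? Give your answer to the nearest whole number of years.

9 years

Doubling time ≈ 70 / 7.5 = 9.33 years.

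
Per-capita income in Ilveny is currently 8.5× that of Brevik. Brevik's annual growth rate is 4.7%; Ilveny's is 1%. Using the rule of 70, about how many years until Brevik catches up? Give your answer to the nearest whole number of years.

approximately 58 years

The growth-rate gap is 4.7% − 1% = 3.7 percentage points.
So the ratio between them halves every 70/3.7 ≈ 18.92 years.
An 8.5× gap takes log₂(8.5) ≈ 3.09 halvings to close: 3.09 × 18.92 ≈ 58 years.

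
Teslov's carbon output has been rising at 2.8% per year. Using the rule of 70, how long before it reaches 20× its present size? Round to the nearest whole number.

approximately 108 years

Doubling time ≈ 70/2.8 = 25.00 years.
Reaching 20× takes log₂(20) ≈ 4.32 doublings.
4.32 × 25.00 ≈ 108 years.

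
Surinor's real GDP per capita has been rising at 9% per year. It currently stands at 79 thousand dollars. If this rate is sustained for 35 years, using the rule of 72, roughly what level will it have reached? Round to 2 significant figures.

Doubling time ≈ 72/9 = 8.00 years.
35 years is 35/8.00 ≈ 4.38 doublings, a factor of 2^4.38 ≈ 20.82.
79 × 20.82 ≈ 1600 thousand dollars.

around 1600 thousand dollars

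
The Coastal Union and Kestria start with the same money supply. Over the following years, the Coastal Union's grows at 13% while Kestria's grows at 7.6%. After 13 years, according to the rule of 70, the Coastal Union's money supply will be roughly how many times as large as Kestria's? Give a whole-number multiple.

the Coastal Union pulls ahead at 5.4 pp per year, so the ratio doubles every 70/5.4 ≈ 12.96 years.
In 13 years that's 1.00 doublings: 2^1.00 ≈ 2.

approximately 2 times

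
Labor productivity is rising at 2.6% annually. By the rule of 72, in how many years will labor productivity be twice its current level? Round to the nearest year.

≈ 28 years

At 2.6%, doubling takes about 72/2.6 = 27.69 years.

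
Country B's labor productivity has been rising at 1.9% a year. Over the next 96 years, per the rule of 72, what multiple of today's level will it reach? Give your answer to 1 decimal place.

5.8 times

Doubles every ≈ 37.89 years (72/1.9).
96 years is 2.53 doublings; 2^2.53 ≈ 5.8×.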